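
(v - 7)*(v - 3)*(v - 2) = v^3 - 12*v^2 + 41*v - 42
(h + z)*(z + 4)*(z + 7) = h*z^2 + 11*h*z + 28*h + z^3 + 11*z^2 + 28*z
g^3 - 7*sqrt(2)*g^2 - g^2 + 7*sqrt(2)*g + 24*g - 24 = (g - 1)*(g - 4*sqrt(2))*(g - 3*sqrt(2))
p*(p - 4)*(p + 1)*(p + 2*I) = p^4 - 3*p^3 + 2*I*p^3 - 4*p^2 - 6*I*p^2 - 8*I*p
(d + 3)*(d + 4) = d^2 + 7*d + 12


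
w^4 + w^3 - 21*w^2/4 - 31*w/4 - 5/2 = (w - 5/2)*(w + 1/2)*(w + 1)*(w + 2)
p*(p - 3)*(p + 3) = p^3 - 9*p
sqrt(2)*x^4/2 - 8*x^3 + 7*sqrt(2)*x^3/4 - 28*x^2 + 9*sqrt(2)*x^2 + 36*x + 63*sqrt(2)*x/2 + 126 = (x + 7/2)*(x - 6*sqrt(2))*(x - 3*sqrt(2))*(sqrt(2)*x/2 + 1)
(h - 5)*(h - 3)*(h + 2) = h^3 - 6*h^2 - h + 30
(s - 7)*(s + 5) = s^2 - 2*s - 35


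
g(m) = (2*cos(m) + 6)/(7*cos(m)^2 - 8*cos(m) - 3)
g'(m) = (14*sin(m)*cos(m) - 8*sin(m))*(2*cos(m) + 6)/(7*cos(m)^2 - 8*cos(m) - 3)^2 - 2*sin(m)/(7*cos(m)^2 - 8*cos(m) - 3)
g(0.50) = -1.68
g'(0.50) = 0.95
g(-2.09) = 1.86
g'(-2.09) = 9.61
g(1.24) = -1.37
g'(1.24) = -0.53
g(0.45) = -1.72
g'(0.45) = 0.95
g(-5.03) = -1.38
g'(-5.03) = -0.59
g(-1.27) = -1.39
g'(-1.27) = 0.67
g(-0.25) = -1.90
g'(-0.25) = -0.74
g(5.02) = -1.38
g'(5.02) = 0.64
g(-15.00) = 0.63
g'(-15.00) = 1.25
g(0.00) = -2.00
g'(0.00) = 0.00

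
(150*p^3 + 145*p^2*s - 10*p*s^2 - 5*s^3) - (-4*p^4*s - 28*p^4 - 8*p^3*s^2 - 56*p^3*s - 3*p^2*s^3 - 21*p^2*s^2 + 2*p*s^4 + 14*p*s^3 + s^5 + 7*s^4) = 4*p^4*s + 28*p^4 + 8*p^3*s^2 + 56*p^3*s + 150*p^3 + 3*p^2*s^3 + 21*p^2*s^2 + 145*p^2*s - 2*p*s^4 - 14*p*s^3 - 10*p*s^2 - s^5 - 7*s^4 - 5*s^3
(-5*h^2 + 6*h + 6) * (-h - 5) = 5*h^3 + 19*h^2 - 36*h - 30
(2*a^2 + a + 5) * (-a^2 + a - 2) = -2*a^4 + a^3 - 8*a^2 + 3*a - 10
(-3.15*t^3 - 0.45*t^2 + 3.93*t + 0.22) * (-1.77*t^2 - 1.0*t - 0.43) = 5.5755*t^5 + 3.9465*t^4 - 5.1516*t^3 - 4.1259*t^2 - 1.9099*t - 0.0946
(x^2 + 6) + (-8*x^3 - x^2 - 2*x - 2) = -8*x^3 - 2*x + 4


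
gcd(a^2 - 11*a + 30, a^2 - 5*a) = a - 5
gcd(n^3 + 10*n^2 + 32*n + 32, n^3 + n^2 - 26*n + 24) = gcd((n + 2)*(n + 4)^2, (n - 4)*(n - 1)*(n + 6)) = 1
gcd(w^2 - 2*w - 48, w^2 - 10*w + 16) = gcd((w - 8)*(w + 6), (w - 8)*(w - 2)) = w - 8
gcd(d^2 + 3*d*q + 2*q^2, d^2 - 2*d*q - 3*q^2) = d + q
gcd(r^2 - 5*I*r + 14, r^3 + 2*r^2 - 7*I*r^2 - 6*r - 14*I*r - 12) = 1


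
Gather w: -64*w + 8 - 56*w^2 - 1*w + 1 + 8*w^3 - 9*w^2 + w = 8*w^3 - 65*w^2 - 64*w + 9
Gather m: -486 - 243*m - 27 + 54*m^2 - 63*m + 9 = 54*m^2 - 306*m - 504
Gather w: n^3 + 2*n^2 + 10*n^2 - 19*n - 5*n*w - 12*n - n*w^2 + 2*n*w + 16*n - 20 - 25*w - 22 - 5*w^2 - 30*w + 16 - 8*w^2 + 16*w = n^3 + 12*n^2 - 15*n + w^2*(-n - 13) + w*(-3*n - 39) - 26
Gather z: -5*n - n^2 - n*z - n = -n^2 - n*z - 6*n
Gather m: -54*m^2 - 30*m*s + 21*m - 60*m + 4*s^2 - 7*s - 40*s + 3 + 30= -54*m^2 + m*(-30*s - 39) + 4*s^2 - 47*s + 33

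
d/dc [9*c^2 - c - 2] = 18*c - 1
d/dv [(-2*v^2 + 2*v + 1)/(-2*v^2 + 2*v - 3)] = 8*(2*v - 1)/(2*v^2 - 2*v + 3)^2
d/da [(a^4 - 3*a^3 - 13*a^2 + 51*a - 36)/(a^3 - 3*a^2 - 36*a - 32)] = (a^4 - 14*a^3 + 10*a^2 + 130*a - 183)/(a^4 - 14*a^3 + 33*a^2 + 112*a + 64)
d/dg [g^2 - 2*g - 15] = 2*g - 2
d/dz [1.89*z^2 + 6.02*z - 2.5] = 3.78*z + 6.02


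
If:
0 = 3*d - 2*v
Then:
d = 2*v/3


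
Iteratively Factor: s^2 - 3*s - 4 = (s - 4)*(s + 1)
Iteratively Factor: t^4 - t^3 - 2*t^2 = (t - 2)*(t^3 + t^2) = (t - 2)*(t + 1)*(t^2) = t*(t - 2)*(t + 1)*(t)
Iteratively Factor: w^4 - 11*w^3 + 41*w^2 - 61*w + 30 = (w - 1)*(w^3 - 10*w^2 + 31*w - 30) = (w - 2)*(w - 1)*(w^2 - 8*w + 15) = (w - 3)*(w - 2)*(w - 1)*(w - 5)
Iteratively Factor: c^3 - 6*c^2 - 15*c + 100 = (c - 5)*(c^2 - c - 20) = (c - 5)^2*(c + 4)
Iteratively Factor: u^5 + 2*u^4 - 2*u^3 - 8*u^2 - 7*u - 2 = (u + 1)*(u^4 + u^3 - 3*u^2 - 5*u - 2) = (u + 1)^2*(u^3 - 3*u - 2) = (u + 1)^3*(u^2 - u - 2) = (u + 1)^4*(u - 2)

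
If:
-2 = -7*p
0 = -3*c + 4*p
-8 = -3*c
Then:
No Solution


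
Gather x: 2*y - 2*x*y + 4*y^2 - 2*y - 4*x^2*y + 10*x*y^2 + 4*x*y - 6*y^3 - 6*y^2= -4*x^2*y + x*(10*y^2 + 2*y) - 6*y^3 - 2*y^2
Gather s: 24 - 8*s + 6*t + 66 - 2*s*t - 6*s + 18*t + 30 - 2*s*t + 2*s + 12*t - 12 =s*(-4*t - 12) + 36*t + 108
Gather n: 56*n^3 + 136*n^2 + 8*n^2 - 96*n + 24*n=56*n^3 + 144*n^2 - 72*n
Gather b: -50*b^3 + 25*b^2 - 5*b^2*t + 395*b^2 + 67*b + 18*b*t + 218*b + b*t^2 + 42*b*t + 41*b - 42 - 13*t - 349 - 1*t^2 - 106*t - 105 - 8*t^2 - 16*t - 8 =-50*b^3 + b^2*(420 - 5*t) + b*(t^2 + 60*t + 326) - 9*t^2 - 135*t - 504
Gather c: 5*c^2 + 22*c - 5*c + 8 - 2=5*c^2 + 17*c + 6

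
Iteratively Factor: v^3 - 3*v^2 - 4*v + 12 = (v + 2)*(v^2 - 5*v + 6) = (v - 3)*(v + 2)*(v - 2)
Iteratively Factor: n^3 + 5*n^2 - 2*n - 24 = (n + 4)*(n^2 + n - 6) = (n + 3)*(n + 4)*(n - 2)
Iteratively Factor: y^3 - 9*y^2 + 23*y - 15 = (y - 3)*(y^2 - 6*y + 5) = (y - 3)*(y - 1)*(y - 5)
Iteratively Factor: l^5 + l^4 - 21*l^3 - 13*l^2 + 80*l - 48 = (l + 4)*(l^4 - 3*l^3 - 9*l^2 + 23*l - 12) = (l - 4)*(l + 4)*(l^3 + l^2 - 5*l + 3) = (l - 4)*(l + 3)*(l + 4)*(l^2 - 2*l + 1) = (l - 4)*(l - 1)*(l + 3)*(l + 4)*(l - 1)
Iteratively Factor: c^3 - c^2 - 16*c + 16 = (c - 1)*(c^2 - 16) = (c - 1)*(c + 4)*(c - 4)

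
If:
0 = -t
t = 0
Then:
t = 0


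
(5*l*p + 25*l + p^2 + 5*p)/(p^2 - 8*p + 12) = (5*l*p + 25*l + p^2 + 5*p)/(p^2 - 8*p + 12)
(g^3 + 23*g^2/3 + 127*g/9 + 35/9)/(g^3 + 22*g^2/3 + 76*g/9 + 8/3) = (9*g^3 + 69*g^2 + 127*g + 35)/(9*g^3 + 66*g^2 + 76*g + 24)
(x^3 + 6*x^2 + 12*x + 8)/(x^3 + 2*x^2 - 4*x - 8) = (x + 2)/(x - 2)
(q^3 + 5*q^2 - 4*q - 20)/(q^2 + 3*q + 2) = (q^2 + 3*q - 10)/(q + 1)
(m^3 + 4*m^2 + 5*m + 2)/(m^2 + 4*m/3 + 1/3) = 3*(m^2 + 3*m + 2)/(3*m + 1)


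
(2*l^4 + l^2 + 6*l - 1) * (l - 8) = 2*l^5 - 16*l^4 + l^3 - 2*l^2 - 49*l + 8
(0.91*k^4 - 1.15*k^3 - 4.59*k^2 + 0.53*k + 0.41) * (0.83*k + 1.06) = 0.7553*k^5 + 0.0101000000000002*k^4 - 5.0287*k^3 - 4.4255*k^2 + 0.9021*k + 0.4346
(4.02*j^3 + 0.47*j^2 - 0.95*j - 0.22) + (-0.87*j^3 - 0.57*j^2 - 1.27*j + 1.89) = 3.15*j^3 - 0.1*j^2 - 2.22*j + 1.67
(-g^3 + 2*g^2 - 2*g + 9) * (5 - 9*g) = 9*g^4 - 23*g^3 + 28*g^2 - 91*g + 45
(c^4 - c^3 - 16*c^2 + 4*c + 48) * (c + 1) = c^5 - 17*c^3 - 12*c^2 + 52*c + 48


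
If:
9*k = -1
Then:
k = -1/9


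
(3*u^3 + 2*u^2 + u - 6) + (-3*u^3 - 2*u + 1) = 2*u^2 - u - 5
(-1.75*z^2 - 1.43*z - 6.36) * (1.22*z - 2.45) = -2.135*z^3 + 2.5429*z^2 - 4.2557*z + 15.582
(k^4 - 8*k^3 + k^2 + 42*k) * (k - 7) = k^5 - 15*k^4 + 57*k^3 + 35*k^2 - 294*k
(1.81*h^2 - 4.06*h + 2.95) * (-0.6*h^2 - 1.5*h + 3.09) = -1.086*h^4 - 0.279*h^3 + 9.9129*h^2 - 16.9704*h + 9.1155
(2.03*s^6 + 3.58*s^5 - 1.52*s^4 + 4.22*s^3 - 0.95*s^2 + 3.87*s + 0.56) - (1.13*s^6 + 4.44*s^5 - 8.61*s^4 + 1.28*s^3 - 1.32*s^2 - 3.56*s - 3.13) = 0.9*s^6 - 0.86*s^5 + 7.09*s^4 + 2.94*s^3 + 0.37*s^2 + 7.43*s + 3.69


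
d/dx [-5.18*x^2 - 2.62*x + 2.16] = -10.36*x - 2.62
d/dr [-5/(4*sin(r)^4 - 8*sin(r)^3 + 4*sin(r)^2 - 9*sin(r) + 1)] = 5*(16*sin(r)^3 - 24*sin(r)^2 + 8*sin(r) - 9)*cos(r)/(4*sin(r)^4 - 8*sin(r)^3 + 4*sin(r)^2 - 9*sin(r) + 1)^2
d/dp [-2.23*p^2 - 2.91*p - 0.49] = -4.46*p - 2.91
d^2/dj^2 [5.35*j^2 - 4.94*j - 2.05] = 10.7000000000000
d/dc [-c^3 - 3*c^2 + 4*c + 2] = -3*c^2 - 6*c + 4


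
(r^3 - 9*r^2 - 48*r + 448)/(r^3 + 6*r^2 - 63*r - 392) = (r - 8)/(r + 7)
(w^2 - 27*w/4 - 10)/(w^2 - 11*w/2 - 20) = (4*w + 5)/(2*(2*w + 5))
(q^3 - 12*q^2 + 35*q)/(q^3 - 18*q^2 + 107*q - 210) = q/(q - 6)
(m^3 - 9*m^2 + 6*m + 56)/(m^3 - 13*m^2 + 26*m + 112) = (m - 4)/(m - 8)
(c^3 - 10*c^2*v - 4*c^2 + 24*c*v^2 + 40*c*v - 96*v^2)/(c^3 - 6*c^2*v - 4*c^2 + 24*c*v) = (c - 4*v)/c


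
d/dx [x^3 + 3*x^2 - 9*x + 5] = 3*x^2 + 6*x - 9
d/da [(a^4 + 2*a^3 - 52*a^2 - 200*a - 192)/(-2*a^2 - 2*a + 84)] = (-a^5 - 5*a^4/2 + 82*a^3 + 52*a^2 - 2376*a - 4296)/(a^4 + 2*a^3 - 83*a^2 - 84*a + 1764)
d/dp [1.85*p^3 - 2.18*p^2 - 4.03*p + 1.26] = 5.55*p^2 - 4.36*p - 4.03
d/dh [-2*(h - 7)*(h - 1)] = 16 - 4*h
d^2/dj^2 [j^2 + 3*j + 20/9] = 2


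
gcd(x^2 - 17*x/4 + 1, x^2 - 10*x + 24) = x - 4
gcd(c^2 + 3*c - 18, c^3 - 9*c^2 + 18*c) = c - 3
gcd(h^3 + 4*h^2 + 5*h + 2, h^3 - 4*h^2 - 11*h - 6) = h^2 + 2*h + 1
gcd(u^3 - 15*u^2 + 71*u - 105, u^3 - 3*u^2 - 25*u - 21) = u - 7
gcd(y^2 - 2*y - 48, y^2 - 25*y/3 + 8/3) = y - 8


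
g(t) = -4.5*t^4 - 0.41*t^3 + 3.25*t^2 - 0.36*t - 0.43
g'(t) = -18.0*t^3 - 1.23*t^2 + 6.5*t - 0.36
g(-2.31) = -105.34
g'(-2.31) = 199.94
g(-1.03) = -1.23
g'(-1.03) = 11.31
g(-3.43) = -567.27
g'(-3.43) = 689.24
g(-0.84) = 0.17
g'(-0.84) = 3.98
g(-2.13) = -73.58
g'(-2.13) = 154.16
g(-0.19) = -0.25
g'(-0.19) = -1.52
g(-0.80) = 0.30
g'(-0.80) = 2.87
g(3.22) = -465.35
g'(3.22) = -593.14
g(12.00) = -93557.23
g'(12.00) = -31203.48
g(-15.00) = -225692.53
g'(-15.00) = 60375.39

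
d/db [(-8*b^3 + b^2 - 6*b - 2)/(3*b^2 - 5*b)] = (-24*b^4 + 80*b^3 + 13*b^2 + 12*b - 10)/(b^2*(9*b^2 - 30*b + 25))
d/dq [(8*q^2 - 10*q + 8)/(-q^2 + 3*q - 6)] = 2*(7*q^2 - 40*q + 18)/(q^4 - 6*q^3 + 21*q^2 - 36*q + 36)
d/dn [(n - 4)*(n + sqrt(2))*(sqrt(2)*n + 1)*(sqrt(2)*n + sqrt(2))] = 8*n^3 - 18*n^2 + 9*sqrt(2)*n^2 - 18*sqrt(2)*n - 12*n - 12*sqrt(2) - 6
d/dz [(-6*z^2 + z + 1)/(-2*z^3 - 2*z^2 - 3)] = (2*z*(3*z + 2)*(-6*z^2 + z + 1) + (12*z - 1)*(2*z^3 + 2*z^2 + 3))/(2*z^3 + 2*z^2 + 3)^2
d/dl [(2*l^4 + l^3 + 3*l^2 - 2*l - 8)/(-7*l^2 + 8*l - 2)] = (-28*l^5 + 41*l^4 + 4*l^2 - 124*l + 68)/(49*l^4 - 112*l^3 + 92*l^2 - 32*l + 4)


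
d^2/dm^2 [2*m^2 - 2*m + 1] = 4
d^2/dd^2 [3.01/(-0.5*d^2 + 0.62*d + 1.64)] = 3.01*(-0.5*d^2 + 0.62*d + (1.0*d - 0.62)*(2.0*d - 1.24) + 1.64)/(-0.5*d^2 + 0.62*d + 1.64)^3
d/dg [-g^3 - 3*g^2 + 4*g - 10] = -3*g^2 - 6*g + 4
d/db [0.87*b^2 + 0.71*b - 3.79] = 1.74*b + 0.71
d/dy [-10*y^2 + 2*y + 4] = 2 - 20*y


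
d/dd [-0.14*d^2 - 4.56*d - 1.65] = -0.28*d - 4.56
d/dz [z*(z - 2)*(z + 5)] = 3*z^2 + 6*z - 10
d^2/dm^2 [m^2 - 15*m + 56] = 2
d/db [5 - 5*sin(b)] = -5*cos(b)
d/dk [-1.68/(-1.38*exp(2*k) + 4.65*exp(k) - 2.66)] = (7.812 - 4.6368*exp(k))*exp(k)/(1.38*exp(2*k) - 4.65*exp(k) + 2.66)^2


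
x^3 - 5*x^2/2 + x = x*(x - 2)*(x - 1/2)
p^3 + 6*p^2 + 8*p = p*(p + 2)*(p + 4)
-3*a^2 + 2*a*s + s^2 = (-a + s)*(3*a + s)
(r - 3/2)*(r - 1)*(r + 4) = r^3 + 3*r^2/2 - 17*r/2 + 6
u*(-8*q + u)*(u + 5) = -8*q*u^2 - 40*q*u + u^3 + 5*u^2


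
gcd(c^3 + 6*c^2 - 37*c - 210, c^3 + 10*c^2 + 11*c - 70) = c^2 + 12*c + 35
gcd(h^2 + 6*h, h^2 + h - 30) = h + 6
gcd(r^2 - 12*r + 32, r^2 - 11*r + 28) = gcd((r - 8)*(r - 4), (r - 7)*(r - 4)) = r - 4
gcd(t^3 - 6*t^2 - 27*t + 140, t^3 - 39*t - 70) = t^2 - 2*t - 35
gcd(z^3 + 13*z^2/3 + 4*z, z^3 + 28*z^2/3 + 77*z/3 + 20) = z^2 + 13*z/3 + 4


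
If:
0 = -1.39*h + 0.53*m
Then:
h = 0.381294964028777*m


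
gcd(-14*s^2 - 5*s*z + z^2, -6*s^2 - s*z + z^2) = 2*s + z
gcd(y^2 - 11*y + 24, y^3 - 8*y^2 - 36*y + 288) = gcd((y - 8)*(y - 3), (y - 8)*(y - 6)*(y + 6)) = y - 8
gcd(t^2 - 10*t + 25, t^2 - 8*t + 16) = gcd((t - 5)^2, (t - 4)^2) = 1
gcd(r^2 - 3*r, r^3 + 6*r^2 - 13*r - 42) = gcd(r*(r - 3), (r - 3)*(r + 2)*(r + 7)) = r - 3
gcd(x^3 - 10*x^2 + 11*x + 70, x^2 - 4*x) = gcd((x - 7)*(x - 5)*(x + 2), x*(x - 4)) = 1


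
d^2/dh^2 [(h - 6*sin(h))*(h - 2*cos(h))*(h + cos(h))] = 6*h^2*sin(h) + h^2*cos(h) + 4*h*sin(h) - 12*h*sin(2*h) - 24*h*cos(h) + 4*h*cos(2*h) + 6*h - 15*sin(h) + 4*sin(2*h) - 27*sin(3*h) - 2*cos(h) + 12*cos(2*h)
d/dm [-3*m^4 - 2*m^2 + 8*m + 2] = -12*m^3 - 4*m + 8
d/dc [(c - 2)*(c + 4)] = 2*c + 2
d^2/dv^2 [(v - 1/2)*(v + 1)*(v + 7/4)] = 6*v + 9/2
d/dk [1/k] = -1/k^2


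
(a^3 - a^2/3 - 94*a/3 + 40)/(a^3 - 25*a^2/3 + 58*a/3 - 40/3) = (a + 6)/(a - 2)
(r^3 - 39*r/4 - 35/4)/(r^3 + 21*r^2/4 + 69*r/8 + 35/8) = 2*(2*r - 7)/(4*r + 7)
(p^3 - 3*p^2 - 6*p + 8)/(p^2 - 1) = (p^2 - 2*p - 8)/(p + 1)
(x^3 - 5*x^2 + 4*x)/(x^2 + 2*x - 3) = x*(x - 4)/(x + 3)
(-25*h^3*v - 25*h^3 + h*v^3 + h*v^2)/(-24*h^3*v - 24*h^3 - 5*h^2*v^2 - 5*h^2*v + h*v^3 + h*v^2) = (-25*h^2 + v^2)/(-24*h^2 - 5*h*v + v^2)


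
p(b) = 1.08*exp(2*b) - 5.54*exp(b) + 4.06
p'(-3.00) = -0.27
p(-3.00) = 3.79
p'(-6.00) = -0.01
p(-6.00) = 4.05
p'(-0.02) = -3.35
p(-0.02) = -0.33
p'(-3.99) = -0.10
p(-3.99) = 3.96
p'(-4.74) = -0.05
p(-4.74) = 4.01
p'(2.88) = 586.78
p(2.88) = 248.11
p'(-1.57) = -1.06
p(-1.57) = 2.95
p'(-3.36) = -0.19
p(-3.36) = 3.87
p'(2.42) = 210.87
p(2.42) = 78.34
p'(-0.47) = -2.62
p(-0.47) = 1.02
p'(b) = 2.16*exp(2*b) - 5.54*exp(b)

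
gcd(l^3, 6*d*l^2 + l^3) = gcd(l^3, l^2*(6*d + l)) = l^2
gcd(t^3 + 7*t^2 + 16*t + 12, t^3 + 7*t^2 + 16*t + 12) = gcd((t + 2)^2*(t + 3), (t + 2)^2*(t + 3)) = t^3 + 7*t^2 + 16*t + 12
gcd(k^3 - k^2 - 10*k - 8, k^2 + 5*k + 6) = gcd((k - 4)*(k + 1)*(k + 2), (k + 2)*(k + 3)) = k + 2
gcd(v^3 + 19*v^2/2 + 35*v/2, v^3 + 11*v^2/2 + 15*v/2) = v^2 + 5*v/2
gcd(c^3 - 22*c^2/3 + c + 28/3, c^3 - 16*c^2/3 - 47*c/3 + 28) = c^2 - 25*c/3 + 28/3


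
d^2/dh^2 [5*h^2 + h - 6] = 10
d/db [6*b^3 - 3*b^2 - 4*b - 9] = 18*b^2 - 6*b - 4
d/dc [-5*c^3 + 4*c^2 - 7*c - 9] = -15*c^2 + 8*c - 7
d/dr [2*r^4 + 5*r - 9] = 8*r^3 + 5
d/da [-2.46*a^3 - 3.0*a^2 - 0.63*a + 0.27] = -7.38*a^2 - 6.0*a - 0.63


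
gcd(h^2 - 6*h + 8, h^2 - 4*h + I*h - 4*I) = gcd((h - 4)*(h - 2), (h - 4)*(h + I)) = h - 4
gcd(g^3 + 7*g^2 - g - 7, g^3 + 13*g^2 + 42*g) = g + 7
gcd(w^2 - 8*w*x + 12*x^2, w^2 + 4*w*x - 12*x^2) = -w + 2*x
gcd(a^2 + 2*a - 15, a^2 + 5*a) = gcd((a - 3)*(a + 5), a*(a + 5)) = a + 5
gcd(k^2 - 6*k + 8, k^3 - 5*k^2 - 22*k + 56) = k - 2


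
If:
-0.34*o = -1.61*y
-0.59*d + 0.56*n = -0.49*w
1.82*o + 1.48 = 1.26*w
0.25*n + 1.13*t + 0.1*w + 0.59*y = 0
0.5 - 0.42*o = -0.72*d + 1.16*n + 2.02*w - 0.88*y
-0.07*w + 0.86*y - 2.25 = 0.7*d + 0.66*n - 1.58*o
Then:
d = -1.24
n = -2.30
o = -0.03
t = 0.41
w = 1.13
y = -0.01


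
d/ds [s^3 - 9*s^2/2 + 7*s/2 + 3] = 3*s^2 - 9*s + 7/2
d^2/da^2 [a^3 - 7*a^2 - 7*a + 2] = 6*a - 14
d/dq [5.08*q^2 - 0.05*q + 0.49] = 10.16*q - 0.05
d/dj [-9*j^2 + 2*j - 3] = 2 - 18*j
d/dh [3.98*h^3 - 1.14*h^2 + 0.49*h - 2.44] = 11.94*h^2 - 2.28*h + 0.49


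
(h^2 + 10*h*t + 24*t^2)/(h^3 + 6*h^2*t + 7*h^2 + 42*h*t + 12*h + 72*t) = (h + 4*t)/(h^2 + 7*h + 12)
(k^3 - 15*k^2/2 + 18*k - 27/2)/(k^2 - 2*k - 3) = (2*k^2 - 9*k + 9)/(2*(k + 1))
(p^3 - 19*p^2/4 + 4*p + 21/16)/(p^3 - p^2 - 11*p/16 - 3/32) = 2*(2*p - 7)/(4*p + 1)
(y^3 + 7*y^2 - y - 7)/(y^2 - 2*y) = (y^3 + 7*y^2 - y - 7)/(y*(y - 2))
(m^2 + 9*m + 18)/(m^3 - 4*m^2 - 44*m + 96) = (m + 3)/(m^2 - 10*m + 16)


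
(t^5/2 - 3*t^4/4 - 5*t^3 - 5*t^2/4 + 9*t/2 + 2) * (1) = t^5/2 - 3*t^4/4 - 5*t^3 - 5*t^2/4 + 9*t/2 + 2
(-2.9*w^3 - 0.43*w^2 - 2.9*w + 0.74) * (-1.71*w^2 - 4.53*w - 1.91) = 4.959*w^5 + 13.8723*w^4 + 12.4459*w^3 + 12.6929*w^2 + 2.1868*w - 1.4134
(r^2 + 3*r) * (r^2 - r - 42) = r^4 + 2*r^3 - 45*r^2 - 126*r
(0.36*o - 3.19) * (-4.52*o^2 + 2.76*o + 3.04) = -1.6272*o^3 + 15.4124*o^2 - 7.71*o - 9.6976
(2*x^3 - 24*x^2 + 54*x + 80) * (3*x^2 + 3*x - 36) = 6*x^5 - 66*x^4 + 18*x^3 + 1266*x^2 - 1704*x - 2880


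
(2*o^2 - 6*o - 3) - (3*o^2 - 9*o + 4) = -o^2 + 3*o - 7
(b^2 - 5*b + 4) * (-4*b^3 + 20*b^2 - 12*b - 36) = -4*b^5 + 40*b^4 - 128*b^3 + 104*b^2 + 132*b - 144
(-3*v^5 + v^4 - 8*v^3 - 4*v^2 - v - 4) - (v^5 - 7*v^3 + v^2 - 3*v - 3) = -4*v^5 + v^4 - v^3 - 5*v^2 + 2*v - 1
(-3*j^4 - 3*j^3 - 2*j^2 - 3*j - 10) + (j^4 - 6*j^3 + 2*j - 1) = -2*j^4 - 9*j^3 - 2*j^2 - j - 11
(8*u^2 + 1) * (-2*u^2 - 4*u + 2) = -16*u^4 - 32*u^3 + 14*u^2 - 4*u + 2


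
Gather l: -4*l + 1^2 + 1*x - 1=-4*l + x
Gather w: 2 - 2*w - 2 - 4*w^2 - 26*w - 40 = -4*w^2 - 28*w - 40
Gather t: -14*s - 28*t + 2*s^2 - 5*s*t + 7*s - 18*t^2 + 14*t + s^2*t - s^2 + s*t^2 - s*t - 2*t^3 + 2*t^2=s^2 - 7*s - 2*t^3 + t^2*(s - 16) + t*(s^2 - 6*s - 14)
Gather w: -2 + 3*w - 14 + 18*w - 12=21*w - 28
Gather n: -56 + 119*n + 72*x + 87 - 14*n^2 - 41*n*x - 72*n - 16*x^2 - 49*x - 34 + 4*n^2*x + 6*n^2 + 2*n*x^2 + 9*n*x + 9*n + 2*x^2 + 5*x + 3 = n^2*(4*x - 8) + n*(2*x^2 - 32*x + 56) - 14*x^2 + 28*x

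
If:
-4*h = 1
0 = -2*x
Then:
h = -1/4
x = 0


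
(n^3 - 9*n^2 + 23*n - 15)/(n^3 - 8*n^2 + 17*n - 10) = (n - 3)/(n - 2)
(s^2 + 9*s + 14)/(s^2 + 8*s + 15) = (s^2 + 9*s + 14)/(s^2 + 8*s + 15)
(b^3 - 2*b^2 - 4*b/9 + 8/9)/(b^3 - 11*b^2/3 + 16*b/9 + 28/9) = (3*b - 2)/(3*b - 7)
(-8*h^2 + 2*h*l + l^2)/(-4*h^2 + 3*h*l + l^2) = (2*h - l)/(h - l)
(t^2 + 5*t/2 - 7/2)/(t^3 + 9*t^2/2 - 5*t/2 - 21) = (t - 1)/(t^2 + t - 6)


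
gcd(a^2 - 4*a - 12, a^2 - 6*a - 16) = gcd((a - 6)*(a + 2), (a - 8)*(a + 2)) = a + 2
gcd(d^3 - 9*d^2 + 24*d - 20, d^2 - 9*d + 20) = d - 5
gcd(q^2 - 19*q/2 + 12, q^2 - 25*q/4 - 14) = q - 8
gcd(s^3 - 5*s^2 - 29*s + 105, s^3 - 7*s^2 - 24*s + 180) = s + 5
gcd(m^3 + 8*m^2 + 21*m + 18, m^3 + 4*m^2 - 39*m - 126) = m + 3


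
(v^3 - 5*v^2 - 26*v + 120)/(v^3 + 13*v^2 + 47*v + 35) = (v^2 - 10*v + 24)/(v^2 + 8*v + 7)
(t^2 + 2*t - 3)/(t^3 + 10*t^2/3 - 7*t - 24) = 3*(t - 1)/(3*t^2 + t - 24)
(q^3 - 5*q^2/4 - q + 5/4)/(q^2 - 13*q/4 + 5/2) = (q^2 - 1)/(q - 2)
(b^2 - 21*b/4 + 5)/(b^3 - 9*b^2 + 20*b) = (b - 5/4)/(b*(b - 5))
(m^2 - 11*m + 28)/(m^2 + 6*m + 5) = (m^2 - 11*m + 28)/(m^2 + 6*m + 5)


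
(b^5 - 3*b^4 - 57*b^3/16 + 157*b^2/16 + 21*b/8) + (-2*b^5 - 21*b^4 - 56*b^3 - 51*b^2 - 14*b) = -b^5 - 24*b^4 - 953*b^3/16 - 659*b^2/16 - 91*b/8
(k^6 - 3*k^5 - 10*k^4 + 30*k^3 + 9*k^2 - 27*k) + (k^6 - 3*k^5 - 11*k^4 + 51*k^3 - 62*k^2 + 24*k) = 2*k^6 - 6*k^5 - 21*k^4 + 81*k^3 - 53*k^2 - 3*k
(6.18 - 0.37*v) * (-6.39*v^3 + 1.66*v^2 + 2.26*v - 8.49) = 2.3643*v^4 - 40.1044*v^3 + 9.4226*v^2 + 17.1081*v - 52.4682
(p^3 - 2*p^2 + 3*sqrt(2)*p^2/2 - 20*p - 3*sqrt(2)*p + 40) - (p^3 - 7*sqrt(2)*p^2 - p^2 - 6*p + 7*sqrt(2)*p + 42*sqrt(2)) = -p^2 + 17*sqrt(2)*p^2/2 - 10*sqrt(2)*p - 14*p - 42*sqrt(2) + 40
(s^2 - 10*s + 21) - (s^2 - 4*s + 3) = 18 - 6*s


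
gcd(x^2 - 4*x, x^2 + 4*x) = x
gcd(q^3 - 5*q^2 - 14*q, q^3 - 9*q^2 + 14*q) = q^2 - 7*q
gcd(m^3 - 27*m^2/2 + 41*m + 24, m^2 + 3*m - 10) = 1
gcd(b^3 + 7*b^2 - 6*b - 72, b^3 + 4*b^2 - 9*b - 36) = b^2 + b - 12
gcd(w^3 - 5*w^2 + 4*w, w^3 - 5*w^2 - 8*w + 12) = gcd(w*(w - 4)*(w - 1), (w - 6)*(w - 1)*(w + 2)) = w - 1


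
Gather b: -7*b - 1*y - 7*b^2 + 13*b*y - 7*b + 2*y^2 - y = -7*b^2 + b*(13*y - 14) + 2*y^2 - 2*y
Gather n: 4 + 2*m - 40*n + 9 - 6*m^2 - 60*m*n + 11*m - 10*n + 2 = -6*m^2 + 13*m + n*(-60*m - 50) + 15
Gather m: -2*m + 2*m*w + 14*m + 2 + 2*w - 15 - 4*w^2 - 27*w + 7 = m*(2*w + 12) - 4*w^2 - 25*w - 6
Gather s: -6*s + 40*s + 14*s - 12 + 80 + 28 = 48*s + 96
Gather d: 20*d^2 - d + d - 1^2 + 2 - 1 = 20*d^2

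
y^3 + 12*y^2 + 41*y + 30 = (y + 1)*(y + 5)*(y + 6)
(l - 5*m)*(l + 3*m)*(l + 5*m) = l^3 + 3*l^2*m - 25*l*m^2 - 75*m^3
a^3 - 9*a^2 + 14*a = a*(a - 7)*(a - 2)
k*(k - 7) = k^2 - 7*k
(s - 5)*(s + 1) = s^2 - 4*s - 5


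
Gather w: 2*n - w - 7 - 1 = 2*n - w - 8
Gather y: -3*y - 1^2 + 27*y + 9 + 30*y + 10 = 54*y + 18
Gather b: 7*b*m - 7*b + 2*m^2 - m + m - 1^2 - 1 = b*(7*m - 7) + 2*m^2 - 2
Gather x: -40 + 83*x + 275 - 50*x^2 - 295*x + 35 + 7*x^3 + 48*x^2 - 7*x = 7*x^3 - 2*x^2 - 219*x + 270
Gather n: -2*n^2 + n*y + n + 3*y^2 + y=-2*n^2 + n*(y + 1) + 3*y^2 + y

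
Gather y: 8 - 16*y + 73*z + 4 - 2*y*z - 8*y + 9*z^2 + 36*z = y*(-2*z - 24) + 9*z^2 + 109*z + 12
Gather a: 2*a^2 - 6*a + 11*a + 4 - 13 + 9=2*a^2 + 5*a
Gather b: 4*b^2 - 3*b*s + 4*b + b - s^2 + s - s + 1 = 4*b^2 + b*(5 - 3*s) - s^2 + 1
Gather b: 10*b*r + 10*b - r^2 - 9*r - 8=b*(10*r + 10) - r^2 - 9*r - 8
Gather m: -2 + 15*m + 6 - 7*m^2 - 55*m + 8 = -7*m^2 - 40*m + 12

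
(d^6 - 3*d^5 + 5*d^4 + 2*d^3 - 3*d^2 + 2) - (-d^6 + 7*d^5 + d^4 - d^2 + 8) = 2*d^6 - 10*d^5 + 4*d^4 + 2*d^3 - 2*d^2 - 6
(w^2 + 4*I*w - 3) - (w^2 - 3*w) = 3*w + 4*I*w - 3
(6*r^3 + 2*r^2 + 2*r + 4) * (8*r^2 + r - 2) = 48*r^5 + 22*r^4 + 6*r^3 + 30*r^2 - 8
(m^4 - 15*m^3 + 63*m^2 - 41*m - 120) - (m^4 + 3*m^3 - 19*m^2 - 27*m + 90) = -18*m^3 + 82*m^2 - 14*m - 210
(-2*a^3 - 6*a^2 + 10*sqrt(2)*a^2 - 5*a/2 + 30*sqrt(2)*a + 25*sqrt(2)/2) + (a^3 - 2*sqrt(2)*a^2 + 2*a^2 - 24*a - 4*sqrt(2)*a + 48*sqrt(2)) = -a^3 - 4*a^2 + 8*sqrt(2)*a^2 - 53*a/2 + 26*sqrt(2)*a + 121*sqrt(2)/2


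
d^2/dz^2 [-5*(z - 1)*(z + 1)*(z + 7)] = -30*z - 70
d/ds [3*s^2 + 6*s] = 6*s + 6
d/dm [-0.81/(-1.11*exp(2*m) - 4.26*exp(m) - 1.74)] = (-1.7982*exp(m) - 3.4506)*exp(m)/(1.11*exp(2*m) + 4.26*exp(m) + 1.74)^2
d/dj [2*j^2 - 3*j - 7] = 4*j - 3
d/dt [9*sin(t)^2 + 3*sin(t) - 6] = 3*(6*sin(t) + 1)*cos(t)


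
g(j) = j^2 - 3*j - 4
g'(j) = 2*j - 3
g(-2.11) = 6.78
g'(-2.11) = -7.22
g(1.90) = -6.09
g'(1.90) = 0.80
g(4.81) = 4.71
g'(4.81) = 6.62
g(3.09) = -3.72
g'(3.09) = 3.18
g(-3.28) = 16.60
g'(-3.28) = -9.56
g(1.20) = -6.16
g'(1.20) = -0.60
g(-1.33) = 1.76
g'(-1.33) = -5.66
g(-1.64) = 3.61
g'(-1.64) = -6.28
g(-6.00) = 50.00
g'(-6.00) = -15.00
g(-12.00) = 176.00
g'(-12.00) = -27.00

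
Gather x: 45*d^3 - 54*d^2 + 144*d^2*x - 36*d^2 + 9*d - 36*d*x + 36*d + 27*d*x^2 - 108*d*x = 45*d^3 - 90*d^2 + 27*d*x^2 + 45*d + x*(144*d^2 - 144*d)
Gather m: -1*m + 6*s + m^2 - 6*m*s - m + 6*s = m^2 + m*(-6*s - 2) + 12*s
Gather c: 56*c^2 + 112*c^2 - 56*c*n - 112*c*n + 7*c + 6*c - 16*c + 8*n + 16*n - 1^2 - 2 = 168*c^2 + c*(-168*n - 3) + 24*n - 3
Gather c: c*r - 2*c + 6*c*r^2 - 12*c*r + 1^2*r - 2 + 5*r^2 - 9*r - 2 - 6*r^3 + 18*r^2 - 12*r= c*(6*r^2 - 11*r - 2) - 6*r^3 + 23*r^2 - 20*r - 4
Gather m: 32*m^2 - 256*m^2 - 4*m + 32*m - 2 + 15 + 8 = -224*m^2 + 28*m + 21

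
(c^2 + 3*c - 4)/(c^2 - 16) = (c - 1)/(c - 4)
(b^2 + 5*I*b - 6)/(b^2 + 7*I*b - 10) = (b + 3*I)/(b + 5*I)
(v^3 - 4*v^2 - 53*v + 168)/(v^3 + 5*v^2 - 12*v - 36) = (v^2 - v - 56)/(v^2 + 8*v + 12)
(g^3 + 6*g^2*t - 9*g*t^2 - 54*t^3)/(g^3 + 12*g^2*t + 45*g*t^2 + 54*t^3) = (g - 3*t)/(g + 3*t)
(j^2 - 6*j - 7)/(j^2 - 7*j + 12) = (j^2 - 6*j - 7)/(j^2 - 7*j + 12)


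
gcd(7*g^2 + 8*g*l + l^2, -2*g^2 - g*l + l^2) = g + l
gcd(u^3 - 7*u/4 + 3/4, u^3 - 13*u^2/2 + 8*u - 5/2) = u^2 - 3*u/2 + 1/2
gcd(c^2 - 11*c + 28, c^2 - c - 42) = c - 7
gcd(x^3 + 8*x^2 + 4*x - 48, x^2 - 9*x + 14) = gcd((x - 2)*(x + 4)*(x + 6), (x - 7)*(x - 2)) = x - 2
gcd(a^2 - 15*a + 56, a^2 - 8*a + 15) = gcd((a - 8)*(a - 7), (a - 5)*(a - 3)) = 1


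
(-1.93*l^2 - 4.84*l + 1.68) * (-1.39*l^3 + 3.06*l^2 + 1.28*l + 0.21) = 2.6827*l^5 + 0.821799999999999*l^4 - 19.616*l^3 - 1.4597*l^2 + 1.134*l + 0.3528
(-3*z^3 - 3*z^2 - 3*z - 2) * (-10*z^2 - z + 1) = 30*z^5 + 33*z^4 + 30*z^3 + 20*z^2 - z - 2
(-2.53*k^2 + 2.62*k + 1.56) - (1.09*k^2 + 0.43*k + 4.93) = -3.62*k^2 + 2.19*k - 3.37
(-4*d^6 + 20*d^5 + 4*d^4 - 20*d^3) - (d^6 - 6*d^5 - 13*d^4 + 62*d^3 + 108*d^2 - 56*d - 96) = -5*d^6 + 26*d^5 + 17*d^4 - 82*d^3 - 108*d^2 + 56*d + 96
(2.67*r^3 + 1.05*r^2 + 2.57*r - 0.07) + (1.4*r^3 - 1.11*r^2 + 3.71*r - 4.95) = 4.07*r^3 - 0.0600000000000001*r^2 + 6.28*r - 5.02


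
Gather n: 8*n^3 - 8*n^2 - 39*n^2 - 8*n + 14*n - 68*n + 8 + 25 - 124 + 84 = 8*n^3 - 47*n^2 - 62*n - 7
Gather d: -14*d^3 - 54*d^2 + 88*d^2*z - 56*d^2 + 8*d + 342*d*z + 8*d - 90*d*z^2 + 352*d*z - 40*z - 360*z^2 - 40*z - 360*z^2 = -14*d^3 + d^2*(88*z - 110) + d*(-90*z^2 + 694*z + 16) - 720*z^2 - 80*z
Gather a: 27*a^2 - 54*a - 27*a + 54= 27*a^2 - 81*a + 54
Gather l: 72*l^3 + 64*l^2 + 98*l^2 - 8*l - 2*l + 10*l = 72*l^3 + 162*l^2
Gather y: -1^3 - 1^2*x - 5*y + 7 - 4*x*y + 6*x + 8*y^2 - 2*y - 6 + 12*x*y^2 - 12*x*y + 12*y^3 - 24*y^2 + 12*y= 5*x + 12*y^3 + y^2*(12*x - 16) + y*(5 - 16*x)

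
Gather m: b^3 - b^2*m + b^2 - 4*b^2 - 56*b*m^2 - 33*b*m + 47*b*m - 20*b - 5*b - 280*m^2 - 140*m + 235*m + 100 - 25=b^3 - 3*b^2 - 25*b + m^2*(-56*b - 280) + m*(-b^2 + 14*b + 95) + 75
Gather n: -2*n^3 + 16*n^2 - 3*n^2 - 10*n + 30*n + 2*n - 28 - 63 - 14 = -2*n^3 + 13*n^2 + 22*n - 105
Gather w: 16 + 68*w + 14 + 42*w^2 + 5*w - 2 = 42*w^2 + 73*w + 28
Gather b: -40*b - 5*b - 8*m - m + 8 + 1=-45*b - 9*m + 9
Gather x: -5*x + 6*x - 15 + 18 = x + 3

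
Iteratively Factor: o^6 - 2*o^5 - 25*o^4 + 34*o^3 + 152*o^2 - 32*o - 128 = (o - 4)*(o^5 + 2*o^4 - 17*o^3 - 34*o^2 + 16*o + 32) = (o - 4)*(o + 4)*(o^4 - 2*o^3 - 9*o^2 + 2*o + 8) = (o - 4)*(o + 2)*(o + 4)*(o^3 - 4*o^2 - o + 4) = (o - 4)^2*(o + 2)*(o + 4)*(o^2 - 1) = (o - 4)^2*(o + 1)*(o + 2)*(o + 4)*(o - 1)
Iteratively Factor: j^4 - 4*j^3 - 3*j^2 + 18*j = (j)*(j^3 - 4*j^2 - 3*j + 18) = j*(j + 2)*(j^2 - 6*j + 9) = j*(j - 3)*(j + 2)*(j - 3)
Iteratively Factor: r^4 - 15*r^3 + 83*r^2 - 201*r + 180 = (r - 3)*(r^3 - 12*r^2 + 47*r - 60) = (r - 5)*(r - 3)*(r^2 - 7*r + 12) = (r - 5)*(r - 4)*(r - 3)*(r - 3)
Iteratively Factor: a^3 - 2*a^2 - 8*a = (a)*(a^2 - 2*a - 8) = a*(a + 2)*(a - 4)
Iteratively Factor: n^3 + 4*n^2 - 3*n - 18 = (n + 3)*(n^2 + n - 6) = (n + 3)^2*(n - 2)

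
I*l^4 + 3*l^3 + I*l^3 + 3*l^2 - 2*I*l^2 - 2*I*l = l*(l + 1)*(l - 2*I)*(I*l + 1)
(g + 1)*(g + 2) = g^2 + 3*g + 2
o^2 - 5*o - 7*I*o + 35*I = (o - 5)*(o - 7*I)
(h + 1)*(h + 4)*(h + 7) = h^3 + 12*h^2 + 39*h + 28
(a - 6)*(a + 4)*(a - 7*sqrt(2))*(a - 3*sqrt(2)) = a^4 - 10*sqrt(2)*a^3 - 2*a^3 + 18*a^2 + 20*sqrt(2)*a^2 - 84*a + 240*sqrt(2)*a - 1008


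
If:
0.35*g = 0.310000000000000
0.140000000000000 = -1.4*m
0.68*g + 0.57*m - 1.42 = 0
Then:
No Solution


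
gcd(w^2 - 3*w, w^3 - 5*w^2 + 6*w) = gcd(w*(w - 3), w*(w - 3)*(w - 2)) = w^2 - 3*w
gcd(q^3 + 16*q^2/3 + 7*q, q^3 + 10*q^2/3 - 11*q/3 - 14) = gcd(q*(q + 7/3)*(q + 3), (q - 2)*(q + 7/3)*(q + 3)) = q^2 + 16*q/3 + 7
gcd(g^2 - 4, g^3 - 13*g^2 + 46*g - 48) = g - 2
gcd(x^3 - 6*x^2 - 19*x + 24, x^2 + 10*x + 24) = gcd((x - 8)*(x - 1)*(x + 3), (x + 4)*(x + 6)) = 1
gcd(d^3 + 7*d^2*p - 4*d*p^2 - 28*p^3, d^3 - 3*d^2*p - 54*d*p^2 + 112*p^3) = -d^2 - 5*d*p + 14*p^2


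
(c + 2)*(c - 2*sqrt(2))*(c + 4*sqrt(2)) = c^3 + 2*c^2 + 2*sqrt(2)*c^2 - 16*c + 4*sqrt(2)*c - 32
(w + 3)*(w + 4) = w^2 + 7*w + 12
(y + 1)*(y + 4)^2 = y^3 + 9*y^2 + 24*y + 16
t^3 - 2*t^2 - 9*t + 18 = (t - 3)*(t - 2)*(t + 3)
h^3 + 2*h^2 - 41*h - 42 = (h - 6)*(h + 1)*(h + 7)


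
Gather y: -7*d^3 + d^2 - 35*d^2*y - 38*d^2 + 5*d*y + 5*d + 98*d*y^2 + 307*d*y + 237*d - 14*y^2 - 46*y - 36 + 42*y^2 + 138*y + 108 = -7*d^3 - 37*d^2 + 242*d + y^2*(98*d + 28) + y*(-35*d^2 + 312*d + 92) + 72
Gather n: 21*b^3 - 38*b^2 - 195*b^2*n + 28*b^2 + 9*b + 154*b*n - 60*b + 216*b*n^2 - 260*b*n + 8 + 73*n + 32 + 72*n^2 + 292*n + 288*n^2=21*b^3 - 10*b^2 - 51*b + n^2*(216*b + 360) + n*(-195*b^2 - 106*b + 365) + 40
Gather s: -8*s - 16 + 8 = -8*s - 8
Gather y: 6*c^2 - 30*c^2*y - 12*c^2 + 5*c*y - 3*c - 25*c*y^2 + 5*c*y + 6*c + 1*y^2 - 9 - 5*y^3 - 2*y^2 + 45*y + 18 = -6*c^2 + 3*c - 5*y^3 + y^2*(-25*c - 1) + y*(-30*c^2 + 10*c + 45) + 9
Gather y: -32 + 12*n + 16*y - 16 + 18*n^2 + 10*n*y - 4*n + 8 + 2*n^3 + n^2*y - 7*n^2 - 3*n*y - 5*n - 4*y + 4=2*n^3 + 11*n^2 + 3*n + y*(n^2 + 7*n + 12) - 36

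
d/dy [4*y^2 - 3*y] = 8*y - 3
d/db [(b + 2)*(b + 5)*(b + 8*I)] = 3*b^2 + b*(14 + 16*I) + 10 + 56*I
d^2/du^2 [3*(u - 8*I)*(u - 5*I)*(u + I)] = 18*u - 72*I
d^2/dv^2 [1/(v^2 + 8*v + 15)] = 2*(-v^2 - 8*v + 4*(v + 4)^2 - 15)/(v^2 + 8*v + 15)^3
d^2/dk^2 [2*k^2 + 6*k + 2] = 4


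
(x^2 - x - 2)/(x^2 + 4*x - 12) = (x + 1)/(x + 6)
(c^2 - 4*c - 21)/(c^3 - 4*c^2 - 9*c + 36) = (c - 7)/(c^2 - 7*c + 12)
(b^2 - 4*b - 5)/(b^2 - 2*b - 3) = (b - 5)/(b - 3)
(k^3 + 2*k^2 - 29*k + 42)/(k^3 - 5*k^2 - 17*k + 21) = (k^3 + 2*k^2 - 29*k + 42)/(k^3 - 5*k^2 - 17*k + 21)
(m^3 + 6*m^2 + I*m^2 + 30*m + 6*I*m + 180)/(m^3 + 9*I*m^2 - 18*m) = (m^2 + m*(6 - 5*I) - 30*I)/(m*(m + 3*I))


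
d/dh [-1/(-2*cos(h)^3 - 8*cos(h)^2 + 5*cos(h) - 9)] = (6*cos(h)^2 + 16*cos(h) - 5)*sin(h)/(2*cos(h)^3 + 8*cos(h)^2 - 5*cos(h) + 9)^2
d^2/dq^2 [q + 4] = 0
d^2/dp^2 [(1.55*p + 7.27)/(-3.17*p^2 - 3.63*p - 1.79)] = (-(1.55*p + 7.27)*(6.34*p + 3.63)*(12.68*p + 7.26) + (29.481*p + 57.3448)*(3.17*p^2 + 3.63*p + 1.79))/(3.17*p^2 + 3.63*p + 1.79)^3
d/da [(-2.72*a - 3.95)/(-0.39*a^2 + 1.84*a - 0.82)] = (-1.0608*a^2 - 3.081*a + 9.4984)/(0.1521*a^4 - 1.4352*a^3 + 4.0252*a^2 - 3.0176*a + 0.6724)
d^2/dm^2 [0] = 0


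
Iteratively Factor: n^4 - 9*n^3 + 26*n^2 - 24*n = (n)*(n^3 - 9*n^2 + 26*n - 24) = n*(n - 3)*(n^2 - 6*n + 8) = n*(n - 4)*(n - 3)*(n - 2)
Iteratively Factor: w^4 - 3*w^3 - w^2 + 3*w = (w)*(w^3 - 3*w^2 - w + 3) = w*(w - 3)*(w^2 - 1) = w*(w - 3)*(w - 1)*(w + 1)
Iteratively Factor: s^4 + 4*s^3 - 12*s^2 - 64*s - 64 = (s + 2)*(s^3 + 2*s^2 - 16*s - 32) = (s + 2)^2*(s^2 - 16) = (s + 2)^2*(s + 4)*(s - 4)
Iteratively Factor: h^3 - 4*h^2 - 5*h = (h + 1)*(h^2 - 5*h) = (h - 5)*(h + 1)*(h)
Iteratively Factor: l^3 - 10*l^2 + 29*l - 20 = (l - 5)*(l^2 - 5*l + 4) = (l - 5)*(l - 4)*(l - 1)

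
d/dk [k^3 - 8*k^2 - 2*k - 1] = 3*k^2 - 16*k - 2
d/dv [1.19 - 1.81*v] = -1.81000000000000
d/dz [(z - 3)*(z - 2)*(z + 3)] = 3*z^2 - 4*z - 9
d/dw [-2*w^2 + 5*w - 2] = 5 - 4*w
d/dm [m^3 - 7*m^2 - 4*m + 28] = 3*m^2 - 14*m - 4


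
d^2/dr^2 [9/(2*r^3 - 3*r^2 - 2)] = 54*(-12*r^2*(r - 1)^2 + (1 - 2*r)*(-2*r^3 + 3*r^2 + 2))/(-2*r^3 + 3*r^2 + 2)^3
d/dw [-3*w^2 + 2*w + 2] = 2 - 6*w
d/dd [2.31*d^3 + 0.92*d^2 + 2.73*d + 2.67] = 6.93*d^2 + 1.84*d + 2.73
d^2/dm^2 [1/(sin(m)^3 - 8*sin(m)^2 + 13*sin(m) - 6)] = (-9*sin(m)^3 + 61*sin(m)^2 - 60*sin(m) - 242)/((sin(m) - 6)^3*(sin(m) - 1)^3)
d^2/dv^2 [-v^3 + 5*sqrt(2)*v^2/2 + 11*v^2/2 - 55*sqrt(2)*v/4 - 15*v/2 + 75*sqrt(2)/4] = -6*v + 5*sqrt(2) + 11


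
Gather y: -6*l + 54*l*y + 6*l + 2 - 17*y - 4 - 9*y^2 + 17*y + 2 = 54*l*y - 9*y^2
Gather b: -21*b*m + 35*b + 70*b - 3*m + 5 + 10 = b*(105 - 21*m) - 3*m + 15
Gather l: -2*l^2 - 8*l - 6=-2*l^2 - 8*l - 6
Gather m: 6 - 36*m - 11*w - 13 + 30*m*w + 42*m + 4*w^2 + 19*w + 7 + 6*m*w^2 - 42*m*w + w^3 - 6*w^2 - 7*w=m*(6*w^2 - 12*w + 6) + w^3 - 2*w^2 + w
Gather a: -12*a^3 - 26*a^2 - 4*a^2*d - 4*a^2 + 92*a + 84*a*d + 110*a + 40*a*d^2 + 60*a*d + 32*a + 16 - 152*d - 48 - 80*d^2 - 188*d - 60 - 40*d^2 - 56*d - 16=-12*a^3 + a^2*(-4*d - 30) + a*(40*d^2 + 144*d + 234) - 120*d^2 - 396*d - 108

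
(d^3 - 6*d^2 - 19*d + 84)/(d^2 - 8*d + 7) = (d^2 + d - 12)/(d - 1)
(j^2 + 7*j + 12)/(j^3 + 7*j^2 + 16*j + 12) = (j + 4)/(j^2 + 4*j + 4)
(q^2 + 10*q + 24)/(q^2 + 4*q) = (q + 6)/q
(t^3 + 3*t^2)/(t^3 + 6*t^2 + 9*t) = t/(t + 3)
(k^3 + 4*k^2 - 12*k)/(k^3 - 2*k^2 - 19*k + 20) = k*(k^2 + 4*k - 12)/(k^3 - 2*k^2 - 19*k + 20)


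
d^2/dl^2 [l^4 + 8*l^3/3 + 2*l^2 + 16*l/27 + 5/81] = 12*l^2 + 16*l + 4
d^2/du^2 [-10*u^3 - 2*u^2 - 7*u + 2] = -60*u - 4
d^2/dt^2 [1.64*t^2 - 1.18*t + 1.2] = 3.28000000000000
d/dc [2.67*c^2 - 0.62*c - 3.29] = 5.34*c - 0.62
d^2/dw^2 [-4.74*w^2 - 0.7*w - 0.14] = -9.48000000000000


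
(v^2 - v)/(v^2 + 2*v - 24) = v*(v - 1)/(v^2 + 2*v - 24)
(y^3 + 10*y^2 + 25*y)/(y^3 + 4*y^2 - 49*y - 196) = y*(y^2 + 10*y + 25)/(y^3 + 4*y^2 - 49*y - 196)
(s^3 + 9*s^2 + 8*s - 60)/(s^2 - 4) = (s^2 + 11*s + 30)/(s + 2)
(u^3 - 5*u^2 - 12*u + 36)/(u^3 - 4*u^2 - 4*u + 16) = (u^2 - 3*u - 18)/(u^2 - 2*u - 8)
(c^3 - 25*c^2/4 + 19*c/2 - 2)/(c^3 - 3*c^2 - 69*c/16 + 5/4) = 4*(c - 2)/(4*c + 5)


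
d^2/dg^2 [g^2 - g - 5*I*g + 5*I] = 2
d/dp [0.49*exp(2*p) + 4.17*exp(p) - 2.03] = (0.98*exp(p) + 4.17)*exp(p)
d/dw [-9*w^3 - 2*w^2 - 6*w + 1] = -27*w^2 - 4*w - 6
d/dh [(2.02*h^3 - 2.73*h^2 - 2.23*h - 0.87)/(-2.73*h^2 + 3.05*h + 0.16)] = (-5.5146*h^4 + 12.322*h^3 - 13.4448*h^2 - 5.6238*h + 2.2967)/(7.4529*h^4 - 16.653*h^3 + 8.4289*h^2 + 0.976*h + 0.0256)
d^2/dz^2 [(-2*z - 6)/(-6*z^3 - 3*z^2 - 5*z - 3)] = 12*(36*z^5 + 234*z^4 + 137*z^3 + 81*z^2 - 18*z + 11)/(216*z^9 + 324*z^8 + 702*z^7 + 891*z^6 + 909*z^5 + 846*z^4 + 557*z^3 + 306*z^2 + 135*z + 27)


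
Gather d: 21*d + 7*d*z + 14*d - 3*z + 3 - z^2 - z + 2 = d*(7*z + 35) - z^2 - 4*z + 5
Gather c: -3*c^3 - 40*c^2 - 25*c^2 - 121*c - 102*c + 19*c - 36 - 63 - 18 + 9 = -3*c^3 - 65*c^2 - 204*c - 108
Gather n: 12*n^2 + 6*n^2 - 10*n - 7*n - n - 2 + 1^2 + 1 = 18*n^2 - 18*n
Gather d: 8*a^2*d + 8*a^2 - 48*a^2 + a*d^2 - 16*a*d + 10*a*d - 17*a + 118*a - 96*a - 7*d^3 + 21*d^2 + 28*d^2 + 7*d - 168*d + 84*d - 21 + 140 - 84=-40*a^2 + 5*a - 7*d^3 + d^2*(a + 49) + d*(8*a^2 - 6*a - 77) + 35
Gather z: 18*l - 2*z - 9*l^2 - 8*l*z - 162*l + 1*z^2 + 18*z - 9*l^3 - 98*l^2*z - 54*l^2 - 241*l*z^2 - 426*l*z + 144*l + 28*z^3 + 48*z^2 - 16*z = -9*l^3 - 63*l^2 + 28*z^3 + z^2*(49 - 241*l) + z*(-98*l^2 - 434*l)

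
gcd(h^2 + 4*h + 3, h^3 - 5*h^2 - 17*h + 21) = h + 3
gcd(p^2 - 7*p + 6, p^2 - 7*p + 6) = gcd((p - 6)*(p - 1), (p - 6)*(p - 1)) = p^2 - 7*p + 6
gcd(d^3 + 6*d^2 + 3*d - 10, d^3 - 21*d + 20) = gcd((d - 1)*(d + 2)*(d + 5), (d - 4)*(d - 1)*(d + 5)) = d^2 + 4*d - 5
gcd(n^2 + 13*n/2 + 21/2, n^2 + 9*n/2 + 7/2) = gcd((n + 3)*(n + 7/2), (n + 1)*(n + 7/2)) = n + 7/2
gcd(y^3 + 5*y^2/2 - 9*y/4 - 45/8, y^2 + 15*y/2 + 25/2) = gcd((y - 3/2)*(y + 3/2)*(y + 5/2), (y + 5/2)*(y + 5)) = y + 5/2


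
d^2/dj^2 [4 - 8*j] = 0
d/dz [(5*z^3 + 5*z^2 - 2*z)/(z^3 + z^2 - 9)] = (4*z^3 - 133*z^2 - 90*z + 18)/(z^6 + 2*z^5 + z^4 - 18*z^3 - 18*z^2 + 81)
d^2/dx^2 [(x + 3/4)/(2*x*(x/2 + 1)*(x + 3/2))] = (48*x^5 + 240*x^4 + 484*x^3 + 549*x^2 + 378*x + 108)/(x^3*(8*x^6 + 84*x^5 + 366*x^4 + 847*x^3 + 1098*x^2 + 756*x + 216))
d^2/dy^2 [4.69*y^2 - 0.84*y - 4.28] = 9.38000000000000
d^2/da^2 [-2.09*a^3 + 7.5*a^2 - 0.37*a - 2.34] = 15.0 - 12.54*a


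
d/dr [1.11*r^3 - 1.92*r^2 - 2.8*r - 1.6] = 3.33*r^2 - 3.84*r - 2.8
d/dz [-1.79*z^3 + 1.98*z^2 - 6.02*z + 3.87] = -5.37*z^2 + 3.96*z - 6.02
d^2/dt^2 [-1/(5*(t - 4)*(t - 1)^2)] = 2*(-3*(t - 4)^2 - 2*(t - 4)*(t - 1) - (t - 1)^2)/(5*(t - 4)^3*(t - 1)^4)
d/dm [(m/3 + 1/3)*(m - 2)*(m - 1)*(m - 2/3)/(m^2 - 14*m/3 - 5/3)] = 2*(9*m^5 - 75*m^4 + 82*m^3 + 41*m^2 + 7*m - 48)/(3*(9*m^4 - 84*m^3 + 166*m^2 + 140*m + 25))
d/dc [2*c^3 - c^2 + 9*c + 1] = 6*c^2 - 2*c + 9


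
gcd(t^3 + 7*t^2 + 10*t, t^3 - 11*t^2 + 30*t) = t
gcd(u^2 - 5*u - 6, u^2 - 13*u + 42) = u - 6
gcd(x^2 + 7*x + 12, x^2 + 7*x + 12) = x^2 + 7*x + 12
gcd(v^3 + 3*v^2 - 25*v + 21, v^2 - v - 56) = v + 7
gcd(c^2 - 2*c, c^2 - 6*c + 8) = c - 2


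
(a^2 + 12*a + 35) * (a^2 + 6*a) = a^4 + 18*a^3 + 107*a^2 + 210*a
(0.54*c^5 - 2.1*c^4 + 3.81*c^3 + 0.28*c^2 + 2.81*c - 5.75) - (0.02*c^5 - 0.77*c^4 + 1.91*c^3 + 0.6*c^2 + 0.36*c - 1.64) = 0.52*c^5 - 1.33*c^4 + 1.9*c^3 - 0.32*c^2 + 2.45*c - 4.11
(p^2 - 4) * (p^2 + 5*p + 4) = p^4 + 5*p^3 - 20*p - 16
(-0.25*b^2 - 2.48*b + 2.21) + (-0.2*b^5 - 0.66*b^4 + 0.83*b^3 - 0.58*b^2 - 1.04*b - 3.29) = -0.2*b^5 - 0.66*b^4 + 0.83*b^3 - 0.83*b^2 - 3.52*b - 1.08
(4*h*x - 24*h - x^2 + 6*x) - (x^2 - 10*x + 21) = 4*h*x - 24*h - 2*x^2 + 16*x - 21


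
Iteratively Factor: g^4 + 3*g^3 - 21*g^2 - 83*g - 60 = (g + 4)*(g^3 - g^2 - 17*g - 15) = (g + 1)*(g + 4)*(g^2 - 2*g - 15) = (g - 5)*(g + 1)*(g + 4)*(g + 3)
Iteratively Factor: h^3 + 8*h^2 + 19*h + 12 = (h + 3)*(h^2 + 5*h + 4) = (h + 3)*(h + 4)*(h + 1)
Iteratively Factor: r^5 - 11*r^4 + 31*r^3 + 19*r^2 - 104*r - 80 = (r + 1)*(r^4 - 12*r^3 + 43*r^2 - 24*r - 80) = (r - 5)*(r + 1)*(r^3 - 7*r^2 + 8*r + 16) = (r - 5)*(r - 4)*(r + 1)*(r^2 - 3*r - 4) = (r - 5)*(r - 4)^2*(r + 1)*(r + 1)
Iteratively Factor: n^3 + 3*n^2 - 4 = (n + 2)*(n^2 + n - 2) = (n - 1)*(n + 2)*(n + 2)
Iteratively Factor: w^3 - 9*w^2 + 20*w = (w - 4)*(w^2 - 5*w) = w*(w - 4)*(w - 5)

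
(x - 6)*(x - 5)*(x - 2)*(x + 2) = x^4 - 11*x^3 + 26*x^2 + 44*x - 120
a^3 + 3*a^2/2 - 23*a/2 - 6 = (a - 3)*(a + 1/2)*(a + 4)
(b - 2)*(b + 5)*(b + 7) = b^3 + 10*b^2 + 11*b - 70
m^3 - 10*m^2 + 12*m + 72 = (m - 6)^2*(m + 2)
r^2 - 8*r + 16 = (r - 4)^2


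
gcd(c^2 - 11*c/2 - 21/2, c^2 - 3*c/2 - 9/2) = c + 3/2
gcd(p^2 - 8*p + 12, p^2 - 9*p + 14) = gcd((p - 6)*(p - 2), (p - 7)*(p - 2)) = p - 2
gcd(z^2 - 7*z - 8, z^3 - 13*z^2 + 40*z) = z - 8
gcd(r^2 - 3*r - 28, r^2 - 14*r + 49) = r - 7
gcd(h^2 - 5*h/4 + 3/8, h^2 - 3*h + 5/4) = h - 1/2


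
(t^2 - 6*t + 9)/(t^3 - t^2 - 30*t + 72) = (t - 3)/(t^2 + 2*t - 24)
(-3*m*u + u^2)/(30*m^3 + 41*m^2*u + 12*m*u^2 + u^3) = u*(-3*m + u)/(30*m^3 + 41*m^2*u + 12*m*u^2 + u^3)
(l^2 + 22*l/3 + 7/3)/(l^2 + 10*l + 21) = (l + 1/3)/(l + 3)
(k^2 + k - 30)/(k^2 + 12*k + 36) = (k - 5)/(k + 6)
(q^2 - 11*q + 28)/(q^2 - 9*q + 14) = (q - 4)/(q - 2)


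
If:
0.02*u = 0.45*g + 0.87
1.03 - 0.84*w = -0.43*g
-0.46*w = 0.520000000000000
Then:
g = -4.60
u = -60.08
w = -1.13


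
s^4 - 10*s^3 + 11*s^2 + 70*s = s*(s - 7)*(s - 5)*(s + 2)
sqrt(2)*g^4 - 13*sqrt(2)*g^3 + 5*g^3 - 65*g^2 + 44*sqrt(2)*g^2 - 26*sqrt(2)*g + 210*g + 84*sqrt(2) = (g - 7)*(g - 6)*(g + 2*sqrt(2))*(sqrt(2)*g + 1)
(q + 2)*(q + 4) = q^2 + 6*q + 8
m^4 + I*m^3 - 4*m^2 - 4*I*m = m*(m - 2)*(m + 2)*(m + I)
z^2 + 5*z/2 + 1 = (z + 1/2)*(z + 2)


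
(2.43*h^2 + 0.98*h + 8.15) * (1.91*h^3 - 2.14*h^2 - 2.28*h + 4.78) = 4.6413*h^5 - 3.3284*h^4 + 7.9289*h^3 - 8.06*h^2 - 13.8976*h + 38.957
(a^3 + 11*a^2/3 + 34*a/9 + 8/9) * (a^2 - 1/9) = a^5 + 11*a^4/3 + 11*a^3/3 + 13*a^2/27 - 34*a/81 - 8/81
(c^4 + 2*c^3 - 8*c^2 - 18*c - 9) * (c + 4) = c^5 + 6*c^4 - 50*c^2 - 81*c - 36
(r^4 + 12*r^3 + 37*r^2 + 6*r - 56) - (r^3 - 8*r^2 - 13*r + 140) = r^4 + 11*r^3 + 45*r^2 + 19*r - 196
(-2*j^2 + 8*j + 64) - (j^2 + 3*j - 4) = -3*j^2 + 5*j + 68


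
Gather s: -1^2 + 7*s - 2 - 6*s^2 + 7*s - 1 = -6*s^2 + 14*s - 4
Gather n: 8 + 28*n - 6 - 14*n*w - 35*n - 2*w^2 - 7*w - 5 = n*(-14*w - 7) - 2*w^2 - 7*w - 3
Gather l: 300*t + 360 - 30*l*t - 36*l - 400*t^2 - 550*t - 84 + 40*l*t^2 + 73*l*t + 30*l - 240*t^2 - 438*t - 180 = l*(40*t^2 + 43*t - 6) - 640*t^2 - 688*t + 96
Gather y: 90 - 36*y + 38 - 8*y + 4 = 132 - 44*y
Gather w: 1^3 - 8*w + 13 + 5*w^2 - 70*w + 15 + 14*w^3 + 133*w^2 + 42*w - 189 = 14*w^3 + 138*w^2 - 36*w - 160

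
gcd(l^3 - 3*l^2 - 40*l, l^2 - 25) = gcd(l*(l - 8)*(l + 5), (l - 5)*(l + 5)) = l + 5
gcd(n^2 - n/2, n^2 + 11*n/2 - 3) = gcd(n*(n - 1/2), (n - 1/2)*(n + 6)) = n - 1/2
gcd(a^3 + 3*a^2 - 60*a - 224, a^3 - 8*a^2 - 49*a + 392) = a^2 - a - 56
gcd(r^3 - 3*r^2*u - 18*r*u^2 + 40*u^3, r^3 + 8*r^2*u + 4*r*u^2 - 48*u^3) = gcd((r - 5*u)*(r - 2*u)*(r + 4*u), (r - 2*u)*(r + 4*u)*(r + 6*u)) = r^2 + 2*r*u - 8*u^2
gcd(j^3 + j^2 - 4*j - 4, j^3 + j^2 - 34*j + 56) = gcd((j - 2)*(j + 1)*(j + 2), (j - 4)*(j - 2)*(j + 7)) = j - 2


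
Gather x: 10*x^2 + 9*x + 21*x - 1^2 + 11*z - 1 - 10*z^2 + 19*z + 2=10*x^2 + 30*x - 10*z^2 + 30*z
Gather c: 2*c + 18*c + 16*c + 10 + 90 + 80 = 36*c + 180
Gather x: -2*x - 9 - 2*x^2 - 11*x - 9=-2*x^2 - 13*x - 18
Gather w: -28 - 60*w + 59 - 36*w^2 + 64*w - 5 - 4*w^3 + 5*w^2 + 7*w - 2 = -4*w^3 - 31*w^2 + 11*w + 24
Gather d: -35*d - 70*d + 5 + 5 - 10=-105*d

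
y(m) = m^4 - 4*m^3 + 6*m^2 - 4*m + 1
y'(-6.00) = -1372.00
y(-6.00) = 2401.00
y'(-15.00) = -16384.00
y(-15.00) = 65536.00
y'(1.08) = 0.00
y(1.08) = 0.00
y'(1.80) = 2.05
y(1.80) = 0.41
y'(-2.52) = -174.46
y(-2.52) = 153.52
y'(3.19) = 42.01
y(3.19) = 23.00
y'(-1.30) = -48.67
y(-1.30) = 27.98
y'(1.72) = 1.49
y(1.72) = 0.27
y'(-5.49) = -1093.44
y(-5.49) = 1774.10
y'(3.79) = 86.87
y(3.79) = 60.59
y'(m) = 4*m^3 - 12*m^2 + 12*m - 4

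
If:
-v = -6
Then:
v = 6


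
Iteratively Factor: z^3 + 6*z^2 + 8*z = (z + 2)*(z^2 + 4*z) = (z + 2)*(z + 4)*(z)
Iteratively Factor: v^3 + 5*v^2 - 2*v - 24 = (v - 2)*(v^2 + 7*v + 12) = (v - 2)*(v + 4)*(v + 3)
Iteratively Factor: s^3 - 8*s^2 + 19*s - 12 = (s - 3)*(s^2 - 5*s + 4) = (s - 4)*(s - 3)*(s - 1)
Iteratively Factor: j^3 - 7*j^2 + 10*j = (j)*(j^2 - 7*j + 10) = j*(j - 5)*(j - 2)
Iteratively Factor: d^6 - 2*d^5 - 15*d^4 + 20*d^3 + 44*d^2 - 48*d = (d + 3)*(d^5 - 5*d^4 + 20*d^2 - 16*d) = (d - 1)*(d + 3)*(d^4 - 4*d^3 - 4*d^2 + 16*d) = (d - 2)*(d - 1)*(d + 3)*(d^3 - 2*d^2 - 8*d) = (d - 2)*(d - 1)*(d + 2)*(d + 3)*(d^2 - 4*d) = (d - 4)*(d - 2)*(d - 1)*(d + 2)*(d + 3)*(d)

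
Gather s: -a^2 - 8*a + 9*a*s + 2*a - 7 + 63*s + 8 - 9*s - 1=-a^2 - 6*a + s*(9*a + 54)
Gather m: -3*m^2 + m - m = -3*m^2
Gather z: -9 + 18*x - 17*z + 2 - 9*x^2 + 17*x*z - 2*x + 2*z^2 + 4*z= -9*x^2 + 16*x + 2*z^2 + z*(17*x - 13) - 7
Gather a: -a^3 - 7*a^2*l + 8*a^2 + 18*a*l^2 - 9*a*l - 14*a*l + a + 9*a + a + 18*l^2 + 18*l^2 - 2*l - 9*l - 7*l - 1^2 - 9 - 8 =-a^3 + a^2*(8 - 7*l) + a*(18*l^2 - 23*l + 11) + 36*l^2 - 18*l - 18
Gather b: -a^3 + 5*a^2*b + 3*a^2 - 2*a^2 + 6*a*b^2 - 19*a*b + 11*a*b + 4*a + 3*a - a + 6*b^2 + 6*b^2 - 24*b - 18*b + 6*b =-a^3 + a^2 + 6*a + b^2*(6*a + 12) + b*(5*a^2 - 8*a - 36)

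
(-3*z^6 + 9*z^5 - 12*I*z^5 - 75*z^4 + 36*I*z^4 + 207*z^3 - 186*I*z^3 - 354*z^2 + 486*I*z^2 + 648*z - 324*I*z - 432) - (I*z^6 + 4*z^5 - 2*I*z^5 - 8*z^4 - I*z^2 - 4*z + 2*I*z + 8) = -3*z^6 - I*z^6 + 5*z^5 - 10*I*z^5 - 67*z^4 + 36*I*z^4 + 207*z^3 - 186*I*z^3 - 354*z^2 + 487*I*z^2 + 652*z - 326*I*z - 440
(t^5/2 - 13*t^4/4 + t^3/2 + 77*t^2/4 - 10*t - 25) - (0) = t^5/2 - 13*t^4/4 + t^3/2 + 77*t^2/4 - 10*t - 25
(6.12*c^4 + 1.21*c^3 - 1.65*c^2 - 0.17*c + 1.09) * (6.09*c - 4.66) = 37.2708*c^5 - 21.1503*c^4 - 15.6871*c^3 + 6.6537*c^2 + 7.4303*c - 5.0794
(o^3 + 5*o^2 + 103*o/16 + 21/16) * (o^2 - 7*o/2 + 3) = o^5 + 3*o^4/2 - 129*o^3/16 - 199*o^2/32 + 471*o/32 + 63/16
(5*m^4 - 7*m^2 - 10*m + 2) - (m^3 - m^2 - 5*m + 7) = 5*m^4 - m^3 - 6*m^2 - 5*m - 5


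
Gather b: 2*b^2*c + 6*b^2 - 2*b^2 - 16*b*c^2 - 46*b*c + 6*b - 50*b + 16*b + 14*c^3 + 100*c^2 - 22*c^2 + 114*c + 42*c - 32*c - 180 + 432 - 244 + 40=b^2*(2*c + 4) + b*(-16*c^2 - 46*c - 28) + 14*c^3 + 78*c^2 + 124*c + 48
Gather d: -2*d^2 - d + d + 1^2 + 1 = 2 - 2*d^2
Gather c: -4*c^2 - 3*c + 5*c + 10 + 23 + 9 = -4*c^2 + 2*c + 42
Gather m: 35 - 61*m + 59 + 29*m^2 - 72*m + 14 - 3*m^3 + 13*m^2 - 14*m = -3*m^3 + 42*m^2 - 147*m + 108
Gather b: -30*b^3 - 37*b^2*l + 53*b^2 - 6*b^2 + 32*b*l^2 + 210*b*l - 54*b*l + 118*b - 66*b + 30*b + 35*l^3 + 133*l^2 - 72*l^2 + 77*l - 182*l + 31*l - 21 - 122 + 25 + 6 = -30*b^3 + b^2*(47 - 37*l) + b*(32*l^2 + 156*l + 82) + 35*l^3 + 61*l^2 - 74*l - 112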